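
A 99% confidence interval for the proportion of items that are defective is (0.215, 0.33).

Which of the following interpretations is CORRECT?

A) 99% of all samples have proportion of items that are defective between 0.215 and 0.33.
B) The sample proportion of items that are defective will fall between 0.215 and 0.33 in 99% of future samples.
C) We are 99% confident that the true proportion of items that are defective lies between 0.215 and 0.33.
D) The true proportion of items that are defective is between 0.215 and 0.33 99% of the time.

A confidence interval represents our confidence in the procedure, not a probability statement about the parameter.

Key concept: If we repeated this sampling process many times and computed a 99% CI each time, about 99% of those intervals would contain the true population parameter.

For this specific interval (0.215, 0.33):
- Midpoint (point estimate): 0.2725
- Margin of error: 0.0575

The correct interpretation is the one stating confidence that the true parameter lies in the interval — option C.

C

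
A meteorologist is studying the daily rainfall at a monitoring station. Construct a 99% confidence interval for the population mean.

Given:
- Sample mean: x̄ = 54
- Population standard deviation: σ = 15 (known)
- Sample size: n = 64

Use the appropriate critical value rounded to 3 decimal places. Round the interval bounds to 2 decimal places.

The population standard deviation σ is known, so use a z-interval (standard normal critical value).

For 99% confidence, z* = 2.576 (from standard normal table)

Standard error: SE = σ/√n = 15/√64 = 1.875000

Margin of error: E = z* × SE = 2.576 × 1.875000 = 4.8300

Z-interval: x̄ ± E = 54 ± 4.8300 = (49.1700, 58.8300)

Rounded to 2 decimal places:

(49.17, 58.83)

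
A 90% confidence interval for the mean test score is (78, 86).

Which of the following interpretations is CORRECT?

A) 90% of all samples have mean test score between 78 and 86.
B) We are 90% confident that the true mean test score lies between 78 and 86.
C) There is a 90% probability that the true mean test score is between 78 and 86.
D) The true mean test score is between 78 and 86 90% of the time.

A confidence interval represents our confidence in the procedure, not a probability statement about the parameter.

Key concept: If we repeated this sampling process many times and computed a 90% CI each time, about 90% of those intervals would contain the true population parameter.

For this specific interval (78, 86):
- Midpoint (point estimate): 82
- Margin of error: 4

The correct interpretation is the one stating confidence that the true parameter lies in the interval — option B.

B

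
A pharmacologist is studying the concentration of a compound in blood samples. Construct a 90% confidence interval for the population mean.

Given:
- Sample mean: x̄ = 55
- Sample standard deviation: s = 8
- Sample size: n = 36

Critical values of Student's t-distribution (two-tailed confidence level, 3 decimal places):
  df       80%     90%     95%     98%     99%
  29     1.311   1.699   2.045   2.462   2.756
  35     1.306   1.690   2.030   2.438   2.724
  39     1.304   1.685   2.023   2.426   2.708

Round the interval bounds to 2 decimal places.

The population standard deviation σ is unknown (only the sample standard deviation s is given), so use a t-interval with df = n - 1 = 36 - 1 = 35.

For 90% confidence with df = 35, t* = 1.690 (from t-table)

Standard error: SE = s/√n = 8/√36 = 1.333333

Margin of error: E = t* × SE = 1.690 × 1.333333 = 2.2533

T-interval: x̄ ± E = 55 ± 2.2533 = (52.7467, 57.2533)

Rounded to 2 decimal places:

(52.75, 57.25)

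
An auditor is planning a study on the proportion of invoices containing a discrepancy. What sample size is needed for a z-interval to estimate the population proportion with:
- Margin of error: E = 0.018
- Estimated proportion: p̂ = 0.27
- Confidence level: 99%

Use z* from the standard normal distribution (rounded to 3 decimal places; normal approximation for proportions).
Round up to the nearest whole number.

Using z* for proportion z-interval (normal approximation).

For 99% confidence, z* = 2.576 (from standard normal table)

Sample size formula for proportion z-interval: n = z*²p̂(1-p̂)/E²

n = 2.576² × 0.27 × 0.73 / 0.018²
  = 6.635776 × 0.1971 / 0.000324
  = 4036.7637

Round up to the nearest whole number: n = 4037

4037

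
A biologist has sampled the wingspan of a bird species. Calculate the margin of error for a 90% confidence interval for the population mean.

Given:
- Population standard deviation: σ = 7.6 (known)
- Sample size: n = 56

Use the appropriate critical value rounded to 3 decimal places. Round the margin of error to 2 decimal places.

The population standard deviation σ is known, so use the z-interval margin of error formula.

For 90% confidence, z* = 1.645 (from standard normal table)

Margin of error formula for z-interval: E = z* × σ/√n

E = 1.645 × 7.6/√56
  = 1.645 × 1.015593
  = 1.6707

Rounded to 2 decimal places:

1.67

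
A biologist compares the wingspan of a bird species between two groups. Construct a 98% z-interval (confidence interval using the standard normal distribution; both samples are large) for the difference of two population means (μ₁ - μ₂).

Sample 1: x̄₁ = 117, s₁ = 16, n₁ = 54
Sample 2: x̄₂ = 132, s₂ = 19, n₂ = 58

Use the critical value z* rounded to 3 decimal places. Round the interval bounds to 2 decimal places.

Both samples are large (n₁ = 54 ≥ 30, n₂ = 58 ≥ 30), so a z-interval for the difference of means applies.

Point estimate: x̄₁ - x̄₂ = 117 - 132 = -15

Standard error: SE = √(s₁²/n₁ + s₂²/n₂)
= √(16²/54 + 19²/58)
= √(4.740741 + 6.224138)
= 3.311326

For 98% confidence, z* = 2.326 (from standard normal table)
Margin of error: E = z* × SE = 2.326 × 3.311326 = 7.7021

Z-interval: (x̄₁ - x̄₂) ± E = -15 ± 7.7021 = (-22.7021, -7.2979)

Rounded to 2 decimal places:

(-22.70, -7.30)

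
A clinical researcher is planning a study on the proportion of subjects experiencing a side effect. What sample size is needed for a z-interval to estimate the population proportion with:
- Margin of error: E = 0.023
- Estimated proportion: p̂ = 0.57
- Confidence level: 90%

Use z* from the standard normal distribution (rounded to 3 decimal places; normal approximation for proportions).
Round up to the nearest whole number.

Using z* for proportion z-interval (normal approximation).

For 90% confidence, z* = 1.645 (from standard normal table)

Sample size formula for proportion z-interval: n = z*²p̂(1-p̂)/E²

n = 1.645² × 0.57 × 0.43 / 0.023²
  = 2.706025 × 0.2451 / 0.000529
  = 1253.7745

Round up to the nearest whole number: n = 1254

1254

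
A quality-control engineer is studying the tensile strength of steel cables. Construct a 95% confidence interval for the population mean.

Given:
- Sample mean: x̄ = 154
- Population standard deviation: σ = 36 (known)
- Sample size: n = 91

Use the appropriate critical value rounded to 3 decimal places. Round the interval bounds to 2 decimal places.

The population standard deviation σ is known, so use a z-interval (standard normal critical value).

For 95% confidence, z* = 1.96 (from standard normal table)

Standard error: SE = σ/√n = 36/√91 = 3.773825

Margin of error: E = z* × SE = 1.96 × 3.773825 = 7.3967

Z-interval: x̄ ± E = 154 ± 7.3967 = (146.6033, 161.3967)

Rounded to 2 decimal places:

(146.60, 161.40)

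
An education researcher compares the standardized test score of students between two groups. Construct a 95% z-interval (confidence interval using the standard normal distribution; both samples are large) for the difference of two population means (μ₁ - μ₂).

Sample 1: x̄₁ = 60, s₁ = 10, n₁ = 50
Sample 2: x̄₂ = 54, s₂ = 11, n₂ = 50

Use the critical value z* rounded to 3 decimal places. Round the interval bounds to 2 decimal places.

Both samples are large (n₁ = 50 ≥ 30, n₂ = 50 ≥ 30), so a z-interval for the difference of means applies.

Point estimate: x̄₁ - x̄₂ = 60 - 54 = 6

Standard error: SE = √(s₁²/n₁ + s₂²/n₂)
= √(10²/50 + 11²/50)
= √(2.000000 + 2.420000)
= 2.102380

For 95% confidence, z* = 1.96 (from standard normal table)
Margin of error: E = z* × SE = 1.96 × 2.102380 = 4.1207

Z-interval: (x̄₁ - x̄₂) ± E = 6 ± 4.1207 = (1.8793, 10.1207)

Rounded to 2 decimal places:

(1.88, 10.12)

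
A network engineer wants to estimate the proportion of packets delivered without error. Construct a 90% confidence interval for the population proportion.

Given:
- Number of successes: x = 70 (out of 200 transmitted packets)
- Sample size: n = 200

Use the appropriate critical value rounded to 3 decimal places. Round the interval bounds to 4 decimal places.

Sample proportion: p̂ = 70/200 = 0.350000

Check conditions for normal approximation:
  np̂ = 70 ≥ 10 ✓
  n(1-p̂) = 130 ≥ 10 ✓

The sample is large enough, so use a z-interval (normal approximation) for the proportion.

For 90% confidence, z* = 1.645 (from standard normal table)

Standard error: SE = √(p̂(1-p̂)/n) = √(0.350000×0.650000/200) = 0.03372684

Margin of error: E = z* × SE = 1.645 × 0.03372684 = 0.055481

Z-interval: p̂ ± E = 0.350000 ± 0.055481 = (0.294519, 0.405481)

Rounded to 4 decimal places:

(0.2945, 0.4055)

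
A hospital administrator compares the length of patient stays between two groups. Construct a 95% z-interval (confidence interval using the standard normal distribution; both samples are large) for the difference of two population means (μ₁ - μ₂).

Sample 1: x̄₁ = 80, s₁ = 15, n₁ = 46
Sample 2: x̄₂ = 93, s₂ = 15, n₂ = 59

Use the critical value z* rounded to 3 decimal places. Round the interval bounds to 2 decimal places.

Both samples are large (n₁ = 46 ≥ 30, n₂ = 59 ≥ 30), so a z-interval for the difference of means applies.

Point estimate: x̄₁ - x̄₂ = 80 - 93 = -13

Standard error: SE = √(s₁²/n₁ + s₂²/n₂)
= √(15²/46 + 15²/59)
= √(4.891304 + 3.813559)
= 2.950401

For 95% confidence, z* = 1.96 (from standard normal table)
Margin of error: E = z* × SE = 1.96 × 2.950401 = 5.7828

Z-interval: (x̄₁ - x̄₂) ± E = -13 ± 5.7828 = (-18.7828, -7.2172)

Rounded to 2 decimal places:

(-18.78, -7.22)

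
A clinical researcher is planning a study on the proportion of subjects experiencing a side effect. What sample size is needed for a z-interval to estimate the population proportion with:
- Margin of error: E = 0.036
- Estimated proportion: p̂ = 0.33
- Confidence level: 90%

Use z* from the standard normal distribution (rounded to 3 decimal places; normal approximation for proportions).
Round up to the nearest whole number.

Using z* for proportion z-interval (normal approximation).

For 90% confidence, z* = 1.645 (from standard normal table)

Sample size formula for proportion z-interval: n = z*²p̂(1-p̂)/E²

n = 1.645² × 0.33 × 0.67 / 0.036²
  = 2.706025 × 0.2211 / 0.001296
  = 461.6529

Round up to the nearest whole number: n = 462

462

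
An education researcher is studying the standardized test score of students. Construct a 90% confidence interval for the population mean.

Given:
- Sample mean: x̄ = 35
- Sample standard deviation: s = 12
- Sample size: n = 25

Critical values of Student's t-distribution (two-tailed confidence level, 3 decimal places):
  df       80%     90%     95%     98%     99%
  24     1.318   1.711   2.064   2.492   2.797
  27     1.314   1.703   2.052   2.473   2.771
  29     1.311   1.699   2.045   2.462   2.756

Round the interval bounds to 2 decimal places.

The population standard deviation σ is unknown (only the sample standard deviation s is given), so use a t-interval with df = n - 1 = 25 - 1 = 24.

For 90% confidence with df = 24, t* = 1.711 (from t-table)

Standard error: SE = s/√n = 12/√25 = 2.400000

Margin of error: E = t* × SE = 1.711 × 2.400000 = 4.1064

T-interval: x̄ ± E = 35 ± 4.1064 = (30.8936, 39.1064)

Rounded to 2 decimal places:

(30.89, 39.11)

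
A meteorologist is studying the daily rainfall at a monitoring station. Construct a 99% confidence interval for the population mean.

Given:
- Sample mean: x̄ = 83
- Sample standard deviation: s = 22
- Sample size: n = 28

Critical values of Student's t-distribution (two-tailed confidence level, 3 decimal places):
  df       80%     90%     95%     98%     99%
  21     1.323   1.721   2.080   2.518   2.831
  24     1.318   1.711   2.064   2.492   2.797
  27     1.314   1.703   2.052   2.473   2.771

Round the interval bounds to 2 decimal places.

The population standard deviation σ is unknown (only the sample standard deviation s is given), so use a t-interval with df = n - 1 = 28 - 1 = 27.

For 99% confidence with df = 27, t* = 2.771 (from t-table)

Standard error: SE = s/√n = 22/√28 = 4.157609

Margin of error: E = t* × SE = 2.771 × 4.157609 = 11.5207

T-interval: x̄ ± E = 83 ± 11.5207 = (71.4793, 94.5207)

Rounded to 2 decimal places:

(71.48, 94.52)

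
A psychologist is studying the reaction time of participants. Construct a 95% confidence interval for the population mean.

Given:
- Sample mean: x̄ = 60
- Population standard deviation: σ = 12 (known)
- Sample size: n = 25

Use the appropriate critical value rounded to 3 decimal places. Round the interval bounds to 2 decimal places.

The population standard deviation σ is known, so use a z-interval (standard normal critical value).

For 95% confidence, z* = 1.96 (from standard normal table)

Standard error: SE = σ/√n = 12/√25 = 2.400000

Margin of error: E = z* × SE = 1.96 × 2.400000 = 4.7040

Z-interval: x̄ ± E = 60 ± 4.7040 = (55.2960, 64.7040)

Rounded to 2 decimal places:

(55.30, 64.70)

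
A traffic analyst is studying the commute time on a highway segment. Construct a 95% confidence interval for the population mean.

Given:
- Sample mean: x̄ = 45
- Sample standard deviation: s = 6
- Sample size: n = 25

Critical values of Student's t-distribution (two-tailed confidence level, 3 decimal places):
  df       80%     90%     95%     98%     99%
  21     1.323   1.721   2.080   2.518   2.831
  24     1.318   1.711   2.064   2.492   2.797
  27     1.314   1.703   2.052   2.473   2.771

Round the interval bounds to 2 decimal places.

The population standard deviation σ is unknown (only the sample standard deviation s is given), so use a t-interval with df = n - 1 = 25 - 1 = 24.

For 95% confidence with df = 24, t* = 2.064 (from t-table)

Standard error: SE = s/√n = 6/√25 = 1.200000

Margin of error: E = t* × SE = 2.064 × 1.200000 = 2.4768

T-interval: x̄ ± E = 45 ± 2.4768 = (42.5232, 47.4768)

Rounded to 2 decimal places:

(42.52, 47.48)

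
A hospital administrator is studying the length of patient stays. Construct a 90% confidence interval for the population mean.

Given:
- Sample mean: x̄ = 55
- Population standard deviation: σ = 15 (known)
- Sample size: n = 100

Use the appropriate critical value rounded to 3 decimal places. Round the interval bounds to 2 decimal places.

The population standard deviation σ is known, so use a z-interval (standard normal critical value).

For 90% confidence, z* = 1.645 (from standard normal table)

Standard error: SE = σ/√n = 15/√100 = 1.500000

Margin of error: E = z* × SE = 1.645 × 1.500000 = 2.4675

Z-interval: x̄ ± E = 55 ± 2.4675 = (52.5325, 57.4675)

Rounded to 2 decimal places:

(52.53, 57.47)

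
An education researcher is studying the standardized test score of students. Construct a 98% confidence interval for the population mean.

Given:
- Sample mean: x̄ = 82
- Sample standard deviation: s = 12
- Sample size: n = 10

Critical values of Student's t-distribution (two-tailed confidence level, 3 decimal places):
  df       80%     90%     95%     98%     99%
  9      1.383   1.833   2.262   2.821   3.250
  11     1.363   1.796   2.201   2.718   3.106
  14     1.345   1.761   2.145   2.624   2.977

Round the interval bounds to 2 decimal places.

The population standard deviation σ is unknown (only the sample standard deviation s is given), so use a t-interval with df = n - 1 = 10 - 1 = 9.

For 98% confidence with df = 9, t* = 2.821 (from t-table)

Standard error: SE = s/√n = 12/√10 = 3.794733

Margin of error: E = t* × SE = 2.821 × 3.794733 = 10.7049

T-interval: x̄ ± E = 82 ± 10.7049 = (71.2951, 92.7049)

Rounded to 2 decimal places:

(71.30, 92.70)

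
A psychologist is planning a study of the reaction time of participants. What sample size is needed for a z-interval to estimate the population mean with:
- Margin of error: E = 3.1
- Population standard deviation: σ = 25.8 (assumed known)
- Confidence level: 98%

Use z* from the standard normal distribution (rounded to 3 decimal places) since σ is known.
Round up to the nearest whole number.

Using z* since population σ is known (z-interval formula).

For 98% confidence, z* = 2.326 (from standard normal table)

Sample size formula for z-interval: n = (z*σ/E)²

n = (2.326 × 25.8 / 3.1)²
  = (19.358323)²
  = 374.7447

Round up to the nearest whole number: n = 375

375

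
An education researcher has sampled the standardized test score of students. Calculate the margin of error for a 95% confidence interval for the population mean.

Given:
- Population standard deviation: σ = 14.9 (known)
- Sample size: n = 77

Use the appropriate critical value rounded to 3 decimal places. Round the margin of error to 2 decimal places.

The population standard deviation σ is known, so use the z-interval margin of error formula.

For 95% confidence, z* = 1.96 (from standard normal table)

Margin of error formula for z-interval: E = z* × σ/√n

E = 1.96 × 14.9/√77
  = 1.96 × 1.698013
  = 3.3281

Rounded to 2 decimal places:

3.33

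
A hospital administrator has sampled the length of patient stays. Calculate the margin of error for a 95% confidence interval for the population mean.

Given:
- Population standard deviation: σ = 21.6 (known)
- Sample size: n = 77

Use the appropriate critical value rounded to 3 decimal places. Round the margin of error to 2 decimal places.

The population standard deviation σ is known, so use the z-interval margin of error formula.

For 95% confidence, z* = 1.96 (from standard normal table)

Margin of error formula for z-interval: E = z* × σ/√n

E = 1.96 × 21.6/√77
  = 1.96 × 2.461548
  = 4.8246

Rounded to 2 decimal places:

4.82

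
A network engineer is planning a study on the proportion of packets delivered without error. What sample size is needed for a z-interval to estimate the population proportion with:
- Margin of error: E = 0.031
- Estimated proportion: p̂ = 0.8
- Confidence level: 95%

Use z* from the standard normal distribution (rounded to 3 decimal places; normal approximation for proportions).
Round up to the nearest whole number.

Using z* for proportion z-interval (normal approximation).

For 95% confidence, z* = 1.96 (from standard normal table)

Sample size formula for proportion z-interval: n = z*²p̂(1-p̂)/E²

n = 1.96² × 0.8 × 0.2 / 0.031²
  = 3.8416 × 0.16 / 0.000961
  = 639.6004

Round up to the nearest whole number: n = 640

640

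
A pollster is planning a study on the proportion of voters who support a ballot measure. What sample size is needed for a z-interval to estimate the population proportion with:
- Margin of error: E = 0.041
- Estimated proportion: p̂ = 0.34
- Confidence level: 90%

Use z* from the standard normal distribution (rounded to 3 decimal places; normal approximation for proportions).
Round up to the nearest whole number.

Using z* for proportion z-interval (normal approximation).

For 90% confidence, z* = 1.645 (from standard normal table)

Sample size formula for proportion z-interval: n = z*²p̂(1-p̂)/E²

n = 1.645² × 0.34 × 0.66 / 0.041²
  = 2.706025 × 0.2244 / 0.001681
  = 361.2326

Round up to the nearest whole number: n = 362

362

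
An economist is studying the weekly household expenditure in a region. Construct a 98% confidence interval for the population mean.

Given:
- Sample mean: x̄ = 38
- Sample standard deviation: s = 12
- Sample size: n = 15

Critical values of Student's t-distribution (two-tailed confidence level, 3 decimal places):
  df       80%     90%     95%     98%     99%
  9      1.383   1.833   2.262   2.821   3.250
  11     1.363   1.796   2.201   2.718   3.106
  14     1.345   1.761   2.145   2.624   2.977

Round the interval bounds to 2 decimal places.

The population standard deviation σ is unknown (only the sample standard deviation s is given), so use a t-interval with df = n - 1 = 15 - 1 = 14.

For 98% confidence with df = 14, t* = 2.624 (from t-table)

Standard error: SE = s/√n = 12/√15 = 3.098387

Margin of error: E = t* × SE = 2.624 × 3.098387 = 8.1302

T-interval: x̄ ± E = 38 ± 8.1302 = (29.8698, 46.1302)

Rounded to 2 decimal places:

(29.87, 46.13)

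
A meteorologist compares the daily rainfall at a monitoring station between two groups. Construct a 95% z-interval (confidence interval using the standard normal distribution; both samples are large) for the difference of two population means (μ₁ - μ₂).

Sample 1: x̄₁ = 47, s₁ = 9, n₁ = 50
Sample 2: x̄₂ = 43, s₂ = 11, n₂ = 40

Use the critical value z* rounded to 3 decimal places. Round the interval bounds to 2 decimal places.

Both samples are large (n₁ = 50 ≥ 30, n₂ = 40 ≥ 30), so a z-interval for the difference of means applies.

Point estimate: x̄₁ - x̄₂ = 47 - 43 = 4

Standard error: SE = √(s₁²/n₁ + s₂²/n₂)
= √(9²/50 + 11²/40)
= √(1.620000 + 3.025000)
= 2.155226

For 95% confidence, z* = 1.96 (from standard normal table)
Margin of error: E = z* × SE = 1.96 × 2.155226 = 4.2242

Z-interval: (x̄₁ - x̄₂) ± E = 4 ± 4.2242 = (-0.2242, 8.2242)

Rounded to 2 decimal places:

(-0.22, 8.22)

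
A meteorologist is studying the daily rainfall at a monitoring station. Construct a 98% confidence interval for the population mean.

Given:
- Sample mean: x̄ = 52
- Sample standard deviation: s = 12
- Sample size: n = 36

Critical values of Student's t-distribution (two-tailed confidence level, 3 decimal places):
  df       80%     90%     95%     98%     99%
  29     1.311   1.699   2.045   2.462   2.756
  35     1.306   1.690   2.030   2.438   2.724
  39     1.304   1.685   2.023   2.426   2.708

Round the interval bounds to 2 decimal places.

The population standard deviation σ is unknown (only the sample standard deviation s is given), so use a t-interval with df = n - 1 = 36 - 1 = 35.

For 98% confidence with df = 35, t* = 2.438 (from t-table)

Standard error: SE = s/√n = 12/√36 = 2.000000

Margin of error: E = t* × SE = 2.438 × 2.000000 = 4.8760

T-interval: x̄ ± E = 52 ± 4.8760 = (47.1240, 56.8760)

Rounded to 2 decimal places:

(47.12, 56.88)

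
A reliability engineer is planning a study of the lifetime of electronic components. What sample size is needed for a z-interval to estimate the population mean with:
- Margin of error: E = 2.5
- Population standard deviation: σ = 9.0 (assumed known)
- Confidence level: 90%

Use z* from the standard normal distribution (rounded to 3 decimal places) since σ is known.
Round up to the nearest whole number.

Using z* since population σ is known (z-interval formula).

For 90% confidence, z* = 1.645 (from standard normal table)

Sample size formula for z-interval: n = (z*σ/E)²

n = (1.645 × 9.0 / 2.5)²
  = (5.922000)²
  = 35.0701

Round up to the nearest whole number: n = 36

36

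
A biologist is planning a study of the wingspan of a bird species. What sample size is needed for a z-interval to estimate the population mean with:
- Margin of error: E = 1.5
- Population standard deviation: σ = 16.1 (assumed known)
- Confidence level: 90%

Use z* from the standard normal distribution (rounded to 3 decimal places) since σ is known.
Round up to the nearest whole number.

Using z* since population σ is known (z-interval formula).

For 90% confidence, z* = 1.645 (from standard normal table)

Sample size formula for z-interval: n = (z*σ/E)²

n = (1.645 × 16.1 / 1.5)²
  = (17.656333)²
  = 311.7461

Round up to the nearest whole number: n = 312

312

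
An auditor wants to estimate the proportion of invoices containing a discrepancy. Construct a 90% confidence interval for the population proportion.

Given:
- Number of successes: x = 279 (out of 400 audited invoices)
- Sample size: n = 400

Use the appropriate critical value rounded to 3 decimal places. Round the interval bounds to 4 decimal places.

Sample proportion: p̂ = 279/400 = 0.697500

Check conditions for normal approximation:
  np̂ = 279 ≥ 10 ✓
  n(1-p̂) = 121 ≥ 10 ✓

The sample is large enough, so use a z-interval (normal approximation) for the proportion.

For 90% confidence, z* = 1.645 (from standard normal table)

Standard error: SE = √(p̂(1-p̂)/n) = √(0.697500×0.302500/400) = 0.02296703

Margin of error: E = z* × SE = 1.645 × 0.02296703 = 0.037781

Z-interval: p̂ ± E = 0.697500 ± 0.037781 = (0.659719, 0.735281)

Rounded to 4 decimal places:

(0.6597, 0.7353)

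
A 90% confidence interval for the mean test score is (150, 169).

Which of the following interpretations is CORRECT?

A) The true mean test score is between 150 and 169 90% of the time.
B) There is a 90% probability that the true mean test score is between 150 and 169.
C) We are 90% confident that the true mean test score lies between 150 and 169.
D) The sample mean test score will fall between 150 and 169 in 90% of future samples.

A confidence interval represents our confidence in the procedure, not a probability statement about the parameter.

Key concept: If we repeated this sampling process many times and computed a 90% CI each time, about 90% of those intervals would contain the true population parameter.

For this specific interval (150, 169):
- Midpoint (point estimate): 159.5
- Margin of error: 9.5

The correct interpretation is the one stating confidence that the true parameter lies in the interval — option C.

C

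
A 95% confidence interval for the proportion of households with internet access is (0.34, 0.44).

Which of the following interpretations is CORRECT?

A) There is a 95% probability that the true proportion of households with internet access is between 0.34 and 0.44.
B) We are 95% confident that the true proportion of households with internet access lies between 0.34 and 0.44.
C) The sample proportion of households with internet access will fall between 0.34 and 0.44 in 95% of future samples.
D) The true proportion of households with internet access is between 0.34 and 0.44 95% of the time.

A confidence interval represents our confidence in the procedure, not a probability statement about the parameter.

Key concept: If we repeated this sampling process many times and computed a 95% CI each time, about 95% of those intervals would contain the true population parameter.

For this specific interval (0.34, 0.44):
- Midpoint (point estimate): 0.39
- Margin of error: 0.05

The correct interpretation is the one stating confidence that the true parameter lies in the interval — option B.

B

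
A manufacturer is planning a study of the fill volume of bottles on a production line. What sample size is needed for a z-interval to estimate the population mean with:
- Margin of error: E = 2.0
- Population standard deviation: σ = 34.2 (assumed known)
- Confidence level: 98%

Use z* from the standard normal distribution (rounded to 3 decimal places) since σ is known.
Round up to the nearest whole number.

Using z* since population σ is known (z-interval formula).

For 98% confidence, z* = 2.326 (from standard normal table)

Sample size formula for z-interval: n = (z*σ/E)²

n = (2.326 × 34.2 / 2.0)²
  = (39.774600)²
  = 1582.0188

Round up to the nearest whole number: n = 1583

1583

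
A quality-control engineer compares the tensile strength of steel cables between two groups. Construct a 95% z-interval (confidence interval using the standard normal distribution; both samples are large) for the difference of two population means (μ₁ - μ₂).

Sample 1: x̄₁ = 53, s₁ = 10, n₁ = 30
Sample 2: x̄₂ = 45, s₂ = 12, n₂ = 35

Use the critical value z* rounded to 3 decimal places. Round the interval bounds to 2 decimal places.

Both samples are large (n₁ = 30 ≥ 30, n₂ = 35 ≥ 30), so a z-interval for the difference of means applies.

Point estimate: x̄₁ - x̄₂ = 53 - 45 = 8

Standard error: SE = √(s₁²/n₁ + s₂²/n₂)
= √(10²/30 + 12²/35)
= √(3.333333 + 4.114286)
= 2.729033

For 95% confidence, z* = 1.96 (from standard normal table)
Margin of error: E = z* × SE = 1.96 × 2.729033 = 5.3489

Z-interval: (x̄₁ - x̄₂) ± E = 8 ± 5.3489 = (2.6511, 13.3489)

Rounded to 2 decimal places:

(2.65, 13.35)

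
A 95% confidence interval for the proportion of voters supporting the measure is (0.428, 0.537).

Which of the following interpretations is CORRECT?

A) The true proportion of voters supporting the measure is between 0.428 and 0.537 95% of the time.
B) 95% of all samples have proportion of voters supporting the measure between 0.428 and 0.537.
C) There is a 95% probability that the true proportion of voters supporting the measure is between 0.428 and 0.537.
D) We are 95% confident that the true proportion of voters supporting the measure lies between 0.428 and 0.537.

A confidence interval represents our confidence in the procedure, not a probability statement about the parameter.

Key concept: If we repeated this sampling process many times and computed a 95% CI each time, about 95% of those intervals would contain the true population parameter.

For this specific interval (0.428, 0.537):
- Midpoint (point estimate): 0.4825
- Margin of error: 0.0545

The correct interpretation is the one stating confidence that the true parameter lies in the interval — option D.

D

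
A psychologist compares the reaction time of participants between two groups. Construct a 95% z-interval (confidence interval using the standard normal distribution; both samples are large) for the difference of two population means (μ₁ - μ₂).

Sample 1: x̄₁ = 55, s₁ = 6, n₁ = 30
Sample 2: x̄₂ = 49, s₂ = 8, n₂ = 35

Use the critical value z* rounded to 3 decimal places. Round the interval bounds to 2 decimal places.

Both samples are large (n₁ = 30 ≥ 30, n₂ = 35 ≥ 30), so a z-interval for the difference of means applies.

Point estimate: x̄₁ - x̄₂ = 55 - 49 = 6

Standard error: SE = √(s₁²/n₁ + s₂²/n₂)
= √(6²/30 + 8²/35)
= √(1.200000 + 1.828571)
= 1.740279

For 95% confidence, z* = 1.96 (from standard normal table)
Margin of error: E = z* × SE = 1.96 × 1.740279 = 3.4109

Z-interval: (x̄₁ - x̄₂) ± E = 6 ± 3.4109 = (2.5891, 9.4109)

Rounded to 2 decimal places:

(2.59, 9.41)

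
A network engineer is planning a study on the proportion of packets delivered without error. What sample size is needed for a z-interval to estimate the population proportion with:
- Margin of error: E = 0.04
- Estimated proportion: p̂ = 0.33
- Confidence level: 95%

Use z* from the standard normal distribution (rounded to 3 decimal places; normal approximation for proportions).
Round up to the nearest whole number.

Using z* for proportion z-interval (normal approximation).

For 95% confidence, z* = 1.96 (from standard normal table)

Sample size formula for proportion z-interval: n = z*²p̂(1-p̂)/E²

n = 1.96² × 0.33 × 0.67 / 0.04²
  = 3.8416 × 0.2211 / 0.0016
  = 530.8611

Round up to the nearest whole number: n = 531

531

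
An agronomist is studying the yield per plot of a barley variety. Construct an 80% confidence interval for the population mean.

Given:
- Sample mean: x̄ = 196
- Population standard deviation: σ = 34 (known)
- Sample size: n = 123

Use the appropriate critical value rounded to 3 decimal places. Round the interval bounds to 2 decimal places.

The population standard deviation σ is known, so use a z-interval (standard normal critical value).

For 80% confidence, z* = 1.282 (from standard normal table)

Standard error: SE = σ/√n = 34/√123 = 3.065677

Margin of error: E = z* × SE = 1.282 × 3.065677 = 3.9302

Z-interval: x̄ ± E = 196 ± 3.9302 = (192.0698, 199.9302)

Rounded to 2 decimal places:

(192.07, 199.93)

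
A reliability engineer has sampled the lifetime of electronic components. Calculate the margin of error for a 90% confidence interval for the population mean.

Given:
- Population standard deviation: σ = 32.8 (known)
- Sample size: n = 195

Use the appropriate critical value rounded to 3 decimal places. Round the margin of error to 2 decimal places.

The population standard deviation σ is known, so use the z-interval margin of error formula.

For 90% confidence, z* = 1.645 (from standard normal table)

Margin of error formula for z-interval: E = z* × σ/√n

E = 1.645 × 32.8/√195
  = 1.645 × 2.348857
  = 3.8639

Rounded to 2 decimal places:

3.86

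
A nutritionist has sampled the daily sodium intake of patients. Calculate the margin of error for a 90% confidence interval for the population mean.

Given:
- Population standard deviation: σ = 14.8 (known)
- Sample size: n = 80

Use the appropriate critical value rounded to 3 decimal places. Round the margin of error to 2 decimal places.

The population standard deviation σ is known, so use the z-interval margin of error formula.

For 90% confidence, z* = 1.645 (from standard normal table)

Margin of error formula for z-interval: E = z* × σ/√n

E = 1.645 × 14.8/√80
  = 1.645 × 1.654690
  = 2.7220

Rounded to 2 decimal places:

2.72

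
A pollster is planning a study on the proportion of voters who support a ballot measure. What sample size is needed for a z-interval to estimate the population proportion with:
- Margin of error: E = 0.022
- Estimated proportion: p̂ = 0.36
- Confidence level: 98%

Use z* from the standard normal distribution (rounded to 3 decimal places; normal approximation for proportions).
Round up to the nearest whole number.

Using z* for proportion z-interval (normal approximation).

For 98% confidence, z* = 2.326 (from standard normal table)

Sample size formula for proportion z-interval: n = z*²p̂(1-p̂)/E²

n = 2.326² × 0.36 × 0.64 / 0.022²
  = 5.410276 × 0.2304 / 0.000484
  = 2575.4702

Round up to the nearest whole number: n = 2576

2576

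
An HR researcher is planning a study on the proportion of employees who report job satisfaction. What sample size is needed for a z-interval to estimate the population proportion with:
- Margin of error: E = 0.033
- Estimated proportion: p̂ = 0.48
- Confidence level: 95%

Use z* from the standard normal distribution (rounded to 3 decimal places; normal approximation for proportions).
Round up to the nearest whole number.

Using z* for proportion z-interval (normal approximation).

For 95% confidence, z* = 1.96 (from standard normal table)

Sample size formula for proportion z-interval: n = z*²p̂(1-p̂)/E²

n = 1.96² × 0.48 × 0.52 / 0.033²
  = 3.8416 × 0.2496 / 0.001089
  = 880.4990

Round up to the nearest whole number: n = 881

881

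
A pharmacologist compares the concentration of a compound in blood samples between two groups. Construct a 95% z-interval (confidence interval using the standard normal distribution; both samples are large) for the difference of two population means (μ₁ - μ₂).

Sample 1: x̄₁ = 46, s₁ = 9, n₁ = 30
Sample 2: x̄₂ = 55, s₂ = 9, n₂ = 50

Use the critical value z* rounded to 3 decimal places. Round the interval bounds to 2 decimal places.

Both samples are large (n₁ = 30 ≥ 30, n₂ = 50 ≥ 30), so a z-interval for the difference of means applies.

Point estimate: x̄₁ - x̄₂ = 46 - 55 = -9

Standard error: SE = √(s₁²/n₁ + s₂²/n₂)
= √(9²/30 + 9²/50)
= √(2.700000 + 1.620000)
= 2.078461

For 95% confidence, z* = 1.96 (from standard normal table)
Margin of error: E = z* × SE = 1.96 × 2.078461 = 4.0738

Z-interval: (x̄₁ - x̄₂) ± E = -9 ± 4.0738 = (-13.0738, -4.9262)

Rounded to 2 decimal places:

(-13.07, -4.93)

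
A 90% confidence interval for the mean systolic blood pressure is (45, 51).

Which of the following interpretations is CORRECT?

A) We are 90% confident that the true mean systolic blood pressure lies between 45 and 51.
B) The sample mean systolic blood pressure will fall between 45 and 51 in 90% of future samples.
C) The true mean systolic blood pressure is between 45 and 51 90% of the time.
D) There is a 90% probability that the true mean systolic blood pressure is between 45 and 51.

A confidence interval represents our confidence in the procedure, not a probability statement about the parameter.

Key concept: If we repeated this sampling process many times and computed a 90% CI each time, about 90% of those intervals would contain the true population parameter.

For this specific interval (45, 51):
- Midpoint (point estimate): 48
- Margin of error: 3

The correct interpretation is the one stating confidence that the true parameter lies in the interval — option A.

A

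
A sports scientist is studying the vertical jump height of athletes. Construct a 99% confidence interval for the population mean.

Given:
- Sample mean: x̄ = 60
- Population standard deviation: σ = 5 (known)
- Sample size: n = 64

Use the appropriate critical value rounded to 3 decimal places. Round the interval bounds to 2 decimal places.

The population standard deviation σ is known, so use a z-interval (standard normal critical value).

For 99% confidence, z* = 2.576 (from standard normal table)

Standard error: SE = σ/√n = 5/√64 = 0.625000

Margin of error: E = z* × SE = 2.576 × 0.625000 = 1.6100

Z-interval: x̄ ± E = 60 ± 1.6100 = (58.3900, 61.6100)

Rounded to 2 decimal places:

(58.39, 61.61)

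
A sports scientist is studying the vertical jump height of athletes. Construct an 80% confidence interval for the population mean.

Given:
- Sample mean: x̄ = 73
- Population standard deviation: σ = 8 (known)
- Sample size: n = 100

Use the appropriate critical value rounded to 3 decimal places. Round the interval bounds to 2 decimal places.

The population standard deviation σ is known, so use a z-interval (standard normal critical value).

For 80% confidence, z* = 1.282 (from standard normal table)

Standard error: SE = σ/√n = 8/√100 = 0.800000

Margin of error: E = z* × SE = 1.282 × 0.800000 = 1.0256

Z-interval: x̄ ± E = 73 ± 1.0256 = (71.9744, 74.0256)

Rounded to 2 decimal places:

(71.97, 74.03)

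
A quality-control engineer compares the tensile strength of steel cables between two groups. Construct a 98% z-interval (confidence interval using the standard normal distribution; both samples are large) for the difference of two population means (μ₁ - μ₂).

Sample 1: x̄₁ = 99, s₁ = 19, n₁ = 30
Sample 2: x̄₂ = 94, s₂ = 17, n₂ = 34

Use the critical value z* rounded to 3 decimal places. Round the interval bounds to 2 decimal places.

Both samples are large (n₁ = 30 ≥ 30, n₂ = 34 ≥ 30), so a z-interval for the difference of means applies.

Point estimate: x̄₁ - x̄₂ = 99 - 94 = 5

Standard error: SE = √(s₁²/n₁ + s₂²/n₂)
= √(19²/30 + 17²/34)
= √(12.033333 + 8.500000)
= 4.531372

For 98% confidence, z* = 2.326 (from standard normal table)
Margin of error: E = z* × SE = 2.326 × 4.531372 = 10.5400

Z-interval: (x̄₁ - x̄₂) ± E = 5 ± 10.5400 = (-5.5400, 15.5400)

Rounded to 2 decimal places:

(-5.54, 15.54)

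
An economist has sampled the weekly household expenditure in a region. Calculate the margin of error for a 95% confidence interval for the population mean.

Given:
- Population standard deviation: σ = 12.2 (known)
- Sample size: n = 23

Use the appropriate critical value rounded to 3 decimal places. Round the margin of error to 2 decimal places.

The population standard deviation σ is known, so use the z-interval margin of error formula.

For 95% confidence, z* = 1.96 (from standard normal table)

Margin of error formula for z-interval: E = z* × σ/√n

E = 1.96 × 12.2/√23
  = 1.96 × 2.543876
  = 4.9860

Rounded to 2 decimal places:

4.99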